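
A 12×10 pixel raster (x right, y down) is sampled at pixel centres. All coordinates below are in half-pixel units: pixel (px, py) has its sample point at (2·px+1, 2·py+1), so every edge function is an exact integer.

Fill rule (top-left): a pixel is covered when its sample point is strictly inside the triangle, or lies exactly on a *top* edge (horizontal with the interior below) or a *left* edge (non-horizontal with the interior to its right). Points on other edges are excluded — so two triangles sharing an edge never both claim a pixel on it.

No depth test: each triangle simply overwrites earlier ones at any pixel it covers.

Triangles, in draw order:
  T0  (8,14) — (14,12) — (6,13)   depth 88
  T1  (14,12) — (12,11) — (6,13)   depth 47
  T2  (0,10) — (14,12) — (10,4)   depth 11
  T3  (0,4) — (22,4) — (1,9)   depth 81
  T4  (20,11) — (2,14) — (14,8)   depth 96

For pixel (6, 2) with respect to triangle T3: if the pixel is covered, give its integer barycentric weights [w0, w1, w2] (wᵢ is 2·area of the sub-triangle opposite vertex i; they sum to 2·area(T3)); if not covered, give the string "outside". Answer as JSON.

T0:
  2·area = 10  (B↔C swapped to make it positive)
  edge (8, 14)→(6, 13): d=(-2,-1) top-left  bias=+0
  edge (6, 13)→(14, 12): d=(8,-1) top-left  bias=+0
  edge (14, 12)→(8, 14): d=(-6,2) right/bottom  bias=-1
    (11,4)@(23, 9): e=[25,-15,0] → .  [on edge]
    (8,5)@(17, 11): e=[15,-5,0] → .  [on edge]
    (3,6)@(7, 13): e=[1,1,8] → X
    (4,6)@(9, 13): e=[3,3,4] → X
    (5,6)@(11, 13): e=[5,5,0] → .  [on edge]
    (2,7)@(5, 15): e=[-5,15,0] → .  [on edge]
    (3,7)@(7, 15): e=[-3,17,-4] → .
    (4,7)@(9, 15): e=[-1,19,-8] → .
  covered (2 px):
    . . . . . . . . . . . .
    . . . . . . . . . . . .
    . . . . . . . . . . . .
    . . . . . . . . . . . .
    . . . . . . . . . . . .
    . . . . . . . . . . . .
    . . . X X . . . . . . .
    . . . . . . . . . . . .
    . . . . . . . . . . . .
    . . . . . . . . . . . .
T1:
  2·area = 10  (B↔C swapped to make it positive)
  edge (14, 12)→(6, 13): d=(-8,1) right/bottom  bias=-1
  edge (6, 13)→(12, 11): d=(6,-2) top-left  bias=+0
  edge (12, 11)→(14, 12): d=(2,1) right/bottom  bias=-1
  covered (0 px):
    . . . . . . . . . . . .
    . . . . . . . . . . . .
    . . . . . . . . . . . .
    . . . . . . . . . . . .
    . . . . . . . . . . . .
    . . . . . . . . . . . .
    . . . . . . . . . . . .
    . . . . . . . . . . . .
    . . . . . . . . . . . .
    . . . . . . . . . . . .
T2:
  2·area = 104  (B↔C swapped to make it positive)
  edge (0, 10)→(10, 4): d=(10,-6) top-left  bias=+0
  edge (10, 4)→(14, 12): d=(4,8) right/bottom  bias=-1
  edge (14, 12)→(0, 10): d=(-14,-2) top-left  bias=+0
    (7,0)@(15, 1): e=[0,-52,156] → .  [on edge]
    (4,2)@(9, 5): e=[4,12,88] → X
    (5,2)@(11, 5): e=[16,-4,92] → .
    (2,3)@(5, 7): e=[0,52,52] → X  [on edge]
    (3,3)@(7, 7): e=[12,36,56] → X
    (5,3)@(11, 7): e=[36,4,64] → X
    (6,3)@(13, 7): e=[48,-12,68] → .
    (1,4)@(3, 9): e=[8,76,20] → X
    (6,4)@(13, 9): e=[68,-4,40] → .
    (1,5)@(3, 11): e=[28,84,-8] → .
    (2,5)@(5, 11): e=[40,68,-4] → .
    (3,5)@(7, 11): e=[52,52,0] → X  [on edge]
    (10,6)@(21, 13): e=[156,-52,0] → .  [on edge]
  covered (14 px):
    . . . . . . . . . . . .
    . . . . . . . . . . . .
    . . . . X . . . . . . .
    . . X X X X . . . . . .
    . X X X X X . . . . . .
    . . . X X X X . . . . .
    . . . . . . . . . . . .
    . . . . . . . . . . . .
    . . . . . . . . . . . .
    . . . . . . . . . . . .
T3:
  2·area = 110
  edge (0, 4)→(22, 4): d=(22,0) top-left  bias=+0
  edge (22, 4)→(1, 9): d=(-21,5) right/bottom  bias=-1
  edge (1, 9)→(0, 4): d=(-1,-5) top-left  bias=+0
    (0,2)@(1, 5): e=[22,84,4] → X
    (1,2)@(3, 5): e=[22,74,14] → X
    (2,2)@(5, 5): e=[22,64,24] → X
    (3,2)@(7, 5): e=[22,54,34] → X
    (4,2)@(9, 5): e=[22,44,44] → X
    (5,2)@(11, 5): e=[22,34,54] → X
    (6,2)@(13, 5): e=[22,24,64] → X
    (7,2)@(15, 5): e=[22,14,74] → X
    (8,2)@(17, 5): e=[22,4,84] → X
    (9,2)@(19, 5): e=[22,-6,94] → .
    (0,3)@(1, 7): e=[66,42,2] → X
    (5,3)@(11, 7): e=[66,-8,52] → .
    (0,4)@(1, 9): e=[110,0,0] → .  [on edge]
    (1,9)@(3, 19): e=[330,-220,0] → .  [on edge]
  covered (14 px):
    . . . . . . . . . . . .
    . . . . . . . . . . . .
    X X X X X X X X X . . .
    X X X X X . . . . . . .
    . . . . . . . . . . . .
    . . . . . . . . . . . .
    . . . . . . . . . . . .
    . . . . . . . . . . . .
    . . . . . . . . . . . .
    . . . . . . . . . . . .
T4:
  2·area = 72
  edge (20, 11)→(2, 14): d=(-18,3) right/bottom  bias=-1
  edge (2, 14)→(14, 8): d=(12,-6) top-left  bias=+0
  edge (14, 8)→(20, 11): d=(6,3) right/bottom  bias=-1
    (6,4)@(13, 9): e=[57,6,9] → X
    (7,4)@(15, 9): e=[51,18,3] → X
    (8,4)@(17, 9): e=[45,30,-3] → .
    (4,5)@(9, 11): e=[33,6,33] → X
    (5,5)@(11, 11): e=[27,18,27] → X
    (8,5)@(17, 11): e=[9,54,9] → X
    (9,5)@(19, 11): e=[3,66,3] → X
    (10,5)@(21, 11): e=[-3,78,-3] → .
    (2,6)@(5, 13): e=[9,6,57] → X
    (3,6)@(7, 13): e=[3,18,51] → X
    (4,6)@(9, 13): e=[-3,30,45] → .
    (5,6)@(11, 13): e=[-9,42,39] → .
  covered (10 px):
    . . . . . . . . . . . .
    . . . . . . . . . . . .
    . . . . . . . . . . . .
    . . . . . . . . . . . .
    . . . . . . X X . . . .
    . . . . X X X X X X . .
    . . X X . . . . . . . .
    . . . . . . . . . . . .
    . . . . . . . . . . . .
    . . . . . . . . . . . .

Final: [24,64,22]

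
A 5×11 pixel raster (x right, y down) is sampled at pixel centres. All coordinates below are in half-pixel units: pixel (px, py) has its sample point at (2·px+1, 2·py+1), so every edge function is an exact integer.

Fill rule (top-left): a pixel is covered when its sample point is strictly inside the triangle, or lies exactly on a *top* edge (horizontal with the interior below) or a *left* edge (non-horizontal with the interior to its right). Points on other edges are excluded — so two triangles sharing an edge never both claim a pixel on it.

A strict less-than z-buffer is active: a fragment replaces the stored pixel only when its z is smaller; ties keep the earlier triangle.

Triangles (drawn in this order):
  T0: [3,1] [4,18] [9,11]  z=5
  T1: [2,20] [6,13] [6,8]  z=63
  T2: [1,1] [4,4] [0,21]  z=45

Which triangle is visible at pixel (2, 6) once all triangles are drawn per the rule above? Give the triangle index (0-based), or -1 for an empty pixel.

T0:
  2·area = 92  (B↔C swapped to make it positive)
  edge (3, 1)→(9, 11): d=(6,10) right/bottom  bias=-1
  edge (9, 11)→(4, 18): d=(-5,7) right/bottom  bias=-1
  edge (4, 18)→(3, 1): d=(-1,-17) top-left  bias=+0
    (1,0)@(3, 1): e=[0,92,0] → ·  [on edge]
    (2,2)@(5, 5): e=[4,58,30] → #
    (3,2)@(7, 5): e=[-16,44,64] → ·
    (2,3)@(5, 7): e=[16,48,28] → #
    (3,3)@(7, 7): e=[-4,34,62] → ·
    (2,4)@(5, 9): e=[28,38,26] → #
    (3,4)@(7, 9): e=[8,24,60] → #
    (4,4)@(9, 9): e=[-12,10,94] → ·
    (2,5)@(5, 11): e=[40,28,24] → #
    (4,5)@(9, 11): e=[0,0,92] → ·  [on edge]
    (2,6)@(5, 13): e=[52,18,22] → #
    (4,6)@(9, 13): e=[12,-10,90] → ·
  covered (9 px):
    · · · · ·
    · · · · ·
    · · # · ·
    · · # · ·
    · · # # ·
    · · # # ·
    · · # # ·
    · · # · ·
    · · · · ·
    · · · · ·
    · · · · ·
T1:
  2·area = 20  (B↔C swapped to make it positive)
  edge (2, 20)→(6, 8): d=(4,-12) top-left  bias=+0
  edge (6, 8)→(6, 13): d=(0,5) right/bottom  bias=-1
  edge (6, 13)→(2, 20): d=(-4,7) right/bottom  bias=-1
    (3,2)@(7, 5): e=[0,-5,25] → ·  [on edge]
    (2,5)@(5, 11): e=[0,5,15] → #  [on edge]
    (3,5)@(7, 11): e=[24,-5,1] → ·
    (2,6)@(5, 13): e=[8,5,7] → #
    (3,6)@(7, 13): e=[32,-5,-7] → ·
    (2,7)@(5, 15): e=[16,5,-1] → ·
    (1,8)@(3, 17): e=[0,15,5] → #  [on edge]
    (2,8)@(5, 17): e=[24,5,-9] → ·
    (1,9)@(3, 19): e=[8,15,-3] → ·
  covered (3 px):
    · · · · ·
    · · · · ·
    · · · · ·
    · · · · ·
    · · · · ·
    · · # · ·
    · · # · ·
    · · · · ·
    · # · · ·
    · · · · ·
    · · · · ·
T2:
  2·area = 63
  edge (1, 1)→(4, 4): d=(3,3) right/bottom  bias=-1
  edge (4, 4)→(0, 21): d=(-4,17) right/bottom  bias=-1
  edge (0, 21)→(1, 1): d=(1,-20) top-left  bias=+0
    (0,0)@(1, 1): e=[0,63,0] → ·  [on edge]
    (0,1)@(1, 3): e=[6,55,2] → #
    (1,1)@(3, 3): e=[0,21,42] → ·  [on edge]
    (0,2)@(1, 5): e=[12,47,4] → #
    (1,2)@(3, 5): e=[6,13,44] → #
    (2,2)@(5, 5): e=[0,-21,84] → ·  [on edge]
    (0,3)@(1, 7): e=[18,39,6] → #
    (2,3)@(5, 7): e=[6,-29,86] → ·
    (3,3)@(7, 7): e=[0,-63,126] → ·  [on edge]
    (0,4)@(1, 9): e=[24,31,8] → #
    (1,4)@(3, 9): e=[18,-3,48] → ·
    (4,4)@(9, 9): e=[0,-105,168] → ·  [on edge]
  covered (9 px):
    · · · · ·
    # · · · ·
    # # · · ·
    # # · · ·
    # · · · ·
    # · · · ·
    # · · · ·
    # · · · ·
    · · · · ·
    · · · · ·
    · · · · ·

Z-buffer (winner per pixel, '.' = empty):
  . . . . .
  2 . . . .
  2 2 0 . .
  2 2 0 . .
  2 . 0 0 .
  2 . 0 0 .
  2 . 0 0 .
  2 . 0 . .
  . 1 . . .
  . . . . .
  . . . . .

Final: 0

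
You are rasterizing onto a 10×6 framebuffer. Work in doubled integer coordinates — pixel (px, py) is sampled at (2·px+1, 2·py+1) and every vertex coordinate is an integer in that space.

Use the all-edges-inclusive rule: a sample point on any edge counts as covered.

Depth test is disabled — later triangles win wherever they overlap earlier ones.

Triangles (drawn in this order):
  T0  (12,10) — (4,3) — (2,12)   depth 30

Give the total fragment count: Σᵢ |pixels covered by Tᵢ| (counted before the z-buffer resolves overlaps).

T0:
  2·area = 86  (B↔C swapped to make it positive)
  edge (12, 10)→(2, 12): d=(-10,2) inclusive
  edge (2, 12)→(4, 3): d=(2,-9) inclusive
  edge (4, 3)→(12, 10): d=(8,7) inclusive
    (2,2)@(5, 5): e=[64,13,9] → #
    (3,2)@(7, 5): e=[60,31,-5] → ·
    (2,3)@(5, 7): e=[44,17,25] → #
    (3,3)@(7, 7): e=[40,35,11] → #
    (4,3)@(9, 7): e=[36,53,-3] → ·
    (1,4)@(3, 9): e=[28,3,55] → #
    (4,4)@(9, 9): e=[16,57,13] → #
    (5,4)@(11, 9): e=[12,75,-1] → ·
    (8,4)@(17, 9): e=[0,129,-43] → ·  [on edge]
    (1,5)@(3, 11): e=[8,7,71] → #
    (3,5)@(7, 11): e=[0,43,43] → #  [on edge]
    (4,5)@(9, 11): e=[-4,61,29] → ·
  covered (10 px):
    · · · · · · · · · ·
    · · · · · · · · · ·
    · · # · · · · · · ·
    · · # # · · · · · ·
    · # # # # · · · · ·
    · # # # · · · · · ·

Result: 10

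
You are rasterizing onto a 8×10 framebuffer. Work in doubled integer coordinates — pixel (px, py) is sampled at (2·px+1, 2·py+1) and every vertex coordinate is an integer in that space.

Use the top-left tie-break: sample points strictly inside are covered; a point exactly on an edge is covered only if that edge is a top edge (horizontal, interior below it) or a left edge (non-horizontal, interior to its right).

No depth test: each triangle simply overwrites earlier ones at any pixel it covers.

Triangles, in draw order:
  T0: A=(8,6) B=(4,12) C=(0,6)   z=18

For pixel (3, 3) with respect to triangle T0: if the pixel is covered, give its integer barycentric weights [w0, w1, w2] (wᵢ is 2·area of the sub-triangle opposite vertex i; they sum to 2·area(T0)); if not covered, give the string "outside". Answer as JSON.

T0:
  2·area = 48
  edge (8, 6)→(4, 12): d=(-4,6) right/bottom  bias=-1
  edge (4, 12)→(0, 6): d=(-4,-6) top-left  bias=+0
  edge (0, 6)→(8, 6): d=(8,0) top-left  bias=+0
    (0,3)@(1, 7): e=[38,2,8] → X
    (1,3)@(3, 7): e=[26,14,8] → X
    (2,3)@(5, 7): e=[14,26,8] → X
    (3,3)@(7, 7): e=[2,38,8] → X
    (4,3)@(9, 7): e=[-10,50,8] → .
    (0,4)@(1, 9): e=[30,-6,24] → .
    (1,4)@(3, 9): e=[18,6,24] → X
    (3,4)@(7, 9): e=[-6,30,24] → .
    (1,5)@(3, 11): e=[10,-2,40] → .
    (2,5)@(5, 11): e=[-2,10,40] → .
  covered (6 px):
    . . . . . . . .
    . . . . . . . .
    . . . . . . . .
    X X X X . . . .
    . X X . . . . .
    . . . . . . . .
    . . . . . . . .
    . . . . . . . .
    . . . . . . . .
    . . . . . . . .

Answer: [38,8,2]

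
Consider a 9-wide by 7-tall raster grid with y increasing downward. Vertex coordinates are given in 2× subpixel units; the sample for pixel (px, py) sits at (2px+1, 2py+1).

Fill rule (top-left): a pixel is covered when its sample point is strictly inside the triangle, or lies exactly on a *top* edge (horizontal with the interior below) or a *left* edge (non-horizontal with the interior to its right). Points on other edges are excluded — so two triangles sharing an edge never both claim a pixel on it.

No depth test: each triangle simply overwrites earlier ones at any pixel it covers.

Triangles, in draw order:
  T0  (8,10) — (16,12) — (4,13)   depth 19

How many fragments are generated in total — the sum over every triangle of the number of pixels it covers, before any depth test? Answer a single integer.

T0:
  2·area = 32
  edge (8, 10)→(16, 12): d=(8,2) right/bottom  bias=-1
  edge (16, 12)→(4, 13): d=(-12,1) right/bottom  bias=-1
  edge (4, 13)→(8, 10): d=(4,-3) top-left  bias=+0
    (3,5)@(7, 11): e=[10,21,1] → █
    (4,5)@(9, 11): e=[6,19,7] → █
    (5,5)@(11, 11): e=[2,17,13] → █
    (6,5)@(13, 11): e=[-2,15,19] → ·
    (3,6)@(7, 13): e=[26,-3,9] → ·
    (4,6)@(9, 13): e=[22,-5,15] → ·
    (5,6)@(11, 13): e=[18,-7,21] → ·
  covered (3 px):
    · · · · · · · · ·
    · · · · · · · · ·
    · · · · · · · · ·
    · · · · · · · · ·
    · · · · · · · · ·
    · · · █ █ █ · · ·
    · · · · · · · · ·

Final: 3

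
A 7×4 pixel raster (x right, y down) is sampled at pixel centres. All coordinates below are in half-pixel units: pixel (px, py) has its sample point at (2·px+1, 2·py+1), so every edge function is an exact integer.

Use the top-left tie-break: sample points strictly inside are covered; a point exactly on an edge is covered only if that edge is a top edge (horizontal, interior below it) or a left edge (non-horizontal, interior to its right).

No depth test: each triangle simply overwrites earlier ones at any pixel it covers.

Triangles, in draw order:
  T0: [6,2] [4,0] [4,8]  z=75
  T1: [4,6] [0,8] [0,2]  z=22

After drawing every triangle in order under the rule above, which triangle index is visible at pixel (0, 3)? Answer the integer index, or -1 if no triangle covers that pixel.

T0:
  2·area = 16  (B↔C swapped to make it positive)
  edge (6, 2)→(4, 8): d=(-2,6) right/bottom  bias=-1
  edge (4, 8)→(4, 0): d=(0,-8) top-left  bias=+0
  edge (4, 0)→(6, 2): d=(2,2) right/bottom  bias=-1
    (2,0)@(5, 1): e=[8,8,0] → ·  [on edge]
    (2,1)@(5, 3): e=[4,8,4] → █
    (3,1)@(7, 3): e=[-8,24,0] → ·  [on edge]
    (2,2)@(5, 5): e=[0,8,8] → ·  [on edge]
    (4,2)@(9, 5): e=[-24,40,0] → ·  [on edge]
    (5,3)@(11, 7): e=[-40,56,0] → ·  [on edge]
  covered (1 px):
    · · · · · · ·
    · · █ · · · ·
    · · · · · · ·
    · · · · · · ·
T1:
  2·area = 24
  edge (4, 6)→(0, 8): d=(-4,2) right/bottom  bias=-1
  edge (0, 8)→(0, 2): d=(0,-6) top-left  bias=+0
  edge (0, 2)→(4, 6): d=(4,4) right/bottom  bias=-1
    (0,1)@(1, 3): e=[18,6,0] → ·  [on edge]
    (0,2)@(1, 5): e=[10,6,8] → █
    (1,2)@(3, 5): e=[6,18,0] → ·  [on edge]
    (0,3)@(1, 7): e=[2,6,16] → █
    (1,3)@(3, 7): e=[-2,18,8] → ·
    (2,3)@(5, 7): e=[-6,30,0] → ·  [on edge]
  covered (2 px):
    · · · · · · ·
    · · · · · · ·
    █ · · · · · ·
    █ · · · · · ·

Z-buffer (winner per pixel, '.' = empty):
  . . . . . . .
  . . 0 . . . .
  1 . . . . . .
  1 . . . . . .

Final: 1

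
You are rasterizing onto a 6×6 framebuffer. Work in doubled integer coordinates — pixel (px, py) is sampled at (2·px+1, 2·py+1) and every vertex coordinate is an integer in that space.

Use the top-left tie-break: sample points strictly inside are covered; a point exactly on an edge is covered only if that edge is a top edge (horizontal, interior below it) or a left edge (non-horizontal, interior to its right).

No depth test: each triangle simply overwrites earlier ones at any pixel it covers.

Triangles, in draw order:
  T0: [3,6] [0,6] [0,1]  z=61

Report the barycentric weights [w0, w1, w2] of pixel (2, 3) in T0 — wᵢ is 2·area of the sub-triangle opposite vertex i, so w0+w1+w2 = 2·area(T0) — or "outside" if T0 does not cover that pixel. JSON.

T0:
  2·area = 15
  edge (3, 6)→(0, 6): d=(-3,0) right/bottom  bias=-1
  edge (0, 6)→(0, 1): d=(0,-5) top-left  bias=+0
  edge (0, 1)→(3, 6): d=(3,5) right/bottom  bias=-1
    (0,1)@(1, 3): e=[9,5,1] → X
    (1,1)@(3, 3): e=[9,15,-9] → .
    (0,2)@(1, 5): e=[3,5,7] → X
    (1,2)@(3, 5): e=[3,15,-3] → .
    (0,3)@(1, 7): e=[-3,5,13] → .
  covered (2 px):
    . . . . . .
    X . . . . .
    X . . . . .
    . . . . . .
    . . . . . .
    . . . . . .

Final: "outside"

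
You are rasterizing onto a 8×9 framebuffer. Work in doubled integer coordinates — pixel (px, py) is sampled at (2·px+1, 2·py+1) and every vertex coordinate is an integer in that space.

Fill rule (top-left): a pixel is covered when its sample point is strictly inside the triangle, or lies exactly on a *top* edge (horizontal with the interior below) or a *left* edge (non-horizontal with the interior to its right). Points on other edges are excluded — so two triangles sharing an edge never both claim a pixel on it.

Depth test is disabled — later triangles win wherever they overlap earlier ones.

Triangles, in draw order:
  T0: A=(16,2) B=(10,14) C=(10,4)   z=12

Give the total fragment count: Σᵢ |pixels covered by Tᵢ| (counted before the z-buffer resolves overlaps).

T0:
  2·area = 60
  edge (16, 2)→(10, 14): d=(-6,12) right/bottom  bias=-1
  edge (10, 14)→(10, 4): d=(0,-10) top-left  bias=+0
  edge (10, 4)→(16, 2): d=(6,-2) top-left  bias=+0
    (6,1)@(13, 3): e=[30,30,0] → #  [on edge]
    (7,1)@(15, 3): e=[6,50,4] → #
    (3,2)@(7, 5): e=[90,-30,0] → ·  [on edge]
    (5,2)@(11, 5): e=[42,10,8] → #
    (7,2)@(15, 5): e=[-6,50,16] → ·
    (0,3)@(1, 7): e=[150,-90,0] → ·  [on edge]
    (5,3)@(11, 7): e=[30,10,20] → #
    (7,3)@(15, 7): e=[-18,50,28] → ·
    (5,4)@(11, 9): e=[18,10,32] → #
    (6,4)@(13, 9): e=[-6,30,36] → ·
    (5,5)@(11, 11): e=[6,10,44] → #
    (6,5)@(13, 11): e=[-18,30,48] → ·
  covered (8 px):
    · · · · · · · ·
    · · · · · · # #
    · · · · · # # ·
    · · · · · # # ·
    · · · · · # · ·
    · · · · · # · ·
    · · · · · · · ·
    · · · · · · · ·
    · · · · · · · ·

Answer: 8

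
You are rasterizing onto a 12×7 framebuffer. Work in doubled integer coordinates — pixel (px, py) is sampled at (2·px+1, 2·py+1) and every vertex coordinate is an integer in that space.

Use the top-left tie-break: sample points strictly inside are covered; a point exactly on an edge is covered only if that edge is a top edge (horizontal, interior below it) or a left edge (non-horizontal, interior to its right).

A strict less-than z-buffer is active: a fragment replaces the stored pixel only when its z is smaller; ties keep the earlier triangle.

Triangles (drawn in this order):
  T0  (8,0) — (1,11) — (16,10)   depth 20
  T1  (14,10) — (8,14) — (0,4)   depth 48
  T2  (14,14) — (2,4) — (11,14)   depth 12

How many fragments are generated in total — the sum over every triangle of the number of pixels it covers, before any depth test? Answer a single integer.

T0:
  2·area = 158  (B↔C swapped to make it positive)
  edge (8, 0)→(16, 10): d=(8,10) right/bottom  bias=-1
  edge (16, 10)→(1, 11): d=(-15,1) right/bottom  bias=-1
  edge (1, 11)→(8, 0): d=(7,-11) top-left  bias=+0
    (3,1)@(7, 3): e=[34,114,10] → X
    (4,1)@(9, 3): e=[14,112,32] → X
    (5,1)@(11, 3): e=[-6,110,54] → .
    (2,2)@(5, 5): e=[70,86,2] → X
    (5,2)@(11, 5): e=[10,80,68] → X
    (6,2)@(13, 5): e=[-10,78,90] → .
    (2,3)@(5, 7): e=[86,56,16] → X
    (6,3)@(13, 7): e=[6,48,104] → X
    (7,3)@(15, 7): e=[-14,46,126] → .
    (1,4)@(3, 9): e=[122,28,8] → X
    (7,4)@(15, 9): e=[2,16,140] → X
    (8,4)@(17, 9): e=[-18,14,162] → .
    (0,5)@(1, 11): e=[158,0,0] → .  [on edge]
  covered (18 px):
    . . . . . . . . . . . .
    . . . X X . . . . . . .
    . . X X X X . . . . . .
    . . X X X X X . . . . .
    . X X X X X X X . . . .
    . . . . . . . . . . . .
    . . . . . . . . . . . .
T1:
  2·area = 92
  edge (14, 10)→(8, 14): d=(-6,4) right/bottom  bias=-1
  edge (8, 14)→(0, 4): d=(-8,-10) top-left  bias=+0
  edge (0, 4)→(14, 10): d=(14,6) right/bottom  bias=-1
    (0,2)@(1, 5): e=[82,2,8] → X
    (1,2)@(3, 5): e=[74,22,-4] → .
    (0,3)@(1, 7): e=[70,-14,36] → .
    (1,3)@(3, 7): e=[62,6,24] → X
    (2,3)@(5, 7): e=[54,26,12] → X
    (3,3)@(7, 7): e=[46,46,0] → .  [on edge]
    (1,4)@(3, 9): e=[50,-10,52] → .
    (2,4)@(5, 9): e=[42,10,40] → X
    (3,4)@(7, 9): e=[34,30,28] → X
    (4,4)@(9, 9): e=[26,50,16] → X
    (5,4)@(11, 9): e=[18,70,4] → X
    (6,4)@(13, 9): e=[10,90,-8] → .
    (10,6)@(21, 13): e=[-46,138,0] → .  [on edge]
  covered (11 px):
    . . . . . . . . . . . .
    . . . . . . . . . . . .
    X . . . . . . . . . . .
    . X X . . . . . . . . .
    . . X X X X . . . . . .
    . . . X X X . . . . . .
    . . . . X . . . . . . .
T2:
  2·area = 30  (B↔C swapped to make it positive)
  edge (14, 14)→(11, 14): d=(-3,0) right/bottom  bias=-1
  edge (11, 14)→(2, 4): d=(-9,-10) top-left  bias=+0
  edge (2, 4)→(14, 14): d=(12,10) right/bottom  bias=-1
    (1,2)@(3, 5): e=[27,1,2] → X
    (2,2)@(5, 5): e=[27,21,-18] → .
    (1,3)@(3, 7): e=[21,-17,26] → .
    (2,3)@(5, 7): e=[21,3,6] → X
    (3,3)@(7, 7): e=[21,23,-14] → .
    (2,4)@(5, 9): e=[15,-15,30] → .
    (3,4)@(7, 9): e=[15,5,10] → X
    (4,4)@(9, 9): e=[15,25,-10] → .
    (3,5)@(7, 11): e=[9,-13,34] → .
    (4,5)@(9, 11): e=[9,7,14] → X
    (5,5)@(11, 11): e=[9,27,-6] → .
    (4,6)@(9, 13): e=[3,-11,38] → .
  covered (5 px):
    . . . . . . . . . . . .
    . . . . . . . . . . . .
    . X . . . . . . . . . .
    . . X . . . . . . . . .
    . . . X . . . . . . . .
    . . . . X . . . . . . .
    . . . . . X . . . . . .

Answer: 34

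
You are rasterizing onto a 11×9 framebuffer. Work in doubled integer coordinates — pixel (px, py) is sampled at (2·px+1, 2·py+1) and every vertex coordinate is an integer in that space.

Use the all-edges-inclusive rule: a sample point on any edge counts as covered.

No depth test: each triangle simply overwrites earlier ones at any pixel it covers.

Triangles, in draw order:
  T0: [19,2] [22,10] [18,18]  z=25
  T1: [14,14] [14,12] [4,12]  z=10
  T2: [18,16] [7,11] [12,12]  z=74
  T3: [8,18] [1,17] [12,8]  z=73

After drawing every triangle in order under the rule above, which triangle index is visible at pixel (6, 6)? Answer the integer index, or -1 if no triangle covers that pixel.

T0:
  2·area = 56
  edge (19, 2)→(22, 10): d=(3,8) inclusive
  edge (22, 10)→(18, 18): d=(-4,8) inclusive
  edge (18, 18)→(19, 2): d=(1,-16) inclusive
    (9,1)@(19, 3): e=[3,52,1] → █
    (10,1)@(21, 3): e=[-13,36,33] → ·
    (9,2)@(19, 5): e=[9,44,3] → █
    (10,2)@(21, 5): e=[-7,28,35] → ·
    (9,3)@(19, 7): e=[15,36,5] → █
    (10,3)@(21, 7): e=[-1,20,37] → ·
    (9,4)@(19, 9): e=[21,28,7] → █
    (10,4)@(21, 9): e=[5,12,39] → █
    (9,5)@(19, 11): e=[27,20,9] → █
    (9,6)@(19, 13): e=[33,12,11] → █
    (10,6)@(21, 13): e=[17,-4,43] → ·
    (9,7)@(19, 15): e=[39,4,13] → █
  covered (9 px):
    · · · · · · · · · · ·
    · · · · · · · · · █ ·
    · · · · · · · · · █ ·
    · · · · · · · · · █ ·
    · · · · · · · · · █ █
    · · · · · · · · · █ █
    · · · · · · · · · █ ·
    · · · · · · · · · █ ·
    · · · · · · · · · · ·
T1:
  2·area = 20  (B↔C swapped to make it positive)
  edge (14, 14)→(4, 12): d=(-10,-2) inclusive
  edge (4, 12)→(14, 12): d=(10,0) inclusive
  edge (14, 12)→(14, 14): d=(0,2) inclusive
    (4,6)@(9, 13): e=[0,10,10] → █  [on edge]
    (5,6)@(11, 13): e=[4,10,6] → █
    (6,6)@(13, 13): e=[8,10,2] → █
    (7,6)@(15, 13): e=[12,10,-2] → ·
    (4,7)@(9, 15): e=[-20,30,10] → ·
    (5,7)@(11, 15): e=[-16,30,6] → ·
    (6,7)@(13, 15): e=[-12,30,2] → ·
    (9,7)@(19, 15): e=[0,30,-10] → ·  [on edge]
  covered (3 px):
    · · · · · · · · · · ·
    · · · · · · · · · · ·
    · · · · · · · · · · ·
    · · · · · · · · · · ·
    · · · · · · · · · · ·
    · · · · · · · · · · ·
    · · · · █ █ █ · · · ·
    · · · · · · · · · · ·
    · · · · · · · · · · ·
T2:
  2·area = 14
  edge (18, 16)→(7, 11): d=(-11,-5) inclusive
  edge (7, 11)→(12, 12): d=(5,1) inclusive
  edge (12, 12)→(18, 16): d=(6,4) inclusive
    (3,5)@(7, 11): e=[0,0,14] → █  [on edge]
    (4,5)@(9, 11): e=[10,-2,6] → ·
    (3,6)@(7, 13): e=[-22,10,26] → ·
    (6,6)@(13, 13): e=[8,4,2] → █
    (7,6)@(15, 13): e=[18,2,-6] → ·
    (8,6)@(17, 13): e=[28,0,-14] → ·  [on edge]
    (6,7)@(13, 15): e=[-14,14,14] → ·
  covered (2 px):
    · · · · · · · · · · ·
    · · · · · · · · · · ·
    · · · · · · · · · · ·
    · · · · · · · · · · ·
    · · · · · · · · · · ·
    · · · █ · · · · · · ·
    · · · · · · █ · · · ·
    · · · · · · · · · · ·
    · · · · · · · · · · ·
T3:
  2·area = 74
  edge (8, 18)→(1, 17): d=(-7,-1) inclusive
  edge (1, 17)→(12, 8): d=(11,-9) inclusive
  edge (12, 8)→(8, 18): d=(-4,10) inclusive
    (5,4)@(11, 9): e=[66,2,6] → █
    (6,4)@(13, 9): e=[68,20,-14] → ·
    (4,5)@(9, 11): e=[50,6,18] → █
    (5,5)@(11, 11): e=[52,24,-2] → ·
    (3,6)@(7, 13): e=[34,10,30] → █
    (5,6)@(11, 13): e=[38,46,-10] → ·
    (2,7)@(5, 15): e=[18,14,42] → █
    (5,7)@(11, 15): e=[24,68,-18] → ·
    (0,8)@(1, 17): e=[0,0,74] → █  [on edge]
    (1,8)@(3, 17): e=[2,18,54] → █
    (4,8)@(9, 17): e=[8,72,-6] → ·
  covered (11 px):
    · · · · · · · · · · ·
    · · · · · · · · · · ·
    · · · · · · · · · · ·
    · · · · · · · · · · ·
    · · · · · █ · · · · ·
    · · · · █ · · · · · ·
    · · · █ █ · · · · · ·
    · · █ █ █ · · · · · ·
    █ █ █ █ · · · · · · ·

Z-buffer (winner per pixel, '.' = empty):
  . . . . . . . . . . .
  . . . . . . . . . 0 .
  . . . . . . . . . 0 .
  . . . . . . . . . 0 .
  . . . . . 3 . . . 0 0
  . . . 2 3 . . . . 0 0
  . . . 3 3 1 2 . . 0 .
  . . 3 3 3 . . . . 0 .
  3 3 3 3 . . . . . . .

Final: 2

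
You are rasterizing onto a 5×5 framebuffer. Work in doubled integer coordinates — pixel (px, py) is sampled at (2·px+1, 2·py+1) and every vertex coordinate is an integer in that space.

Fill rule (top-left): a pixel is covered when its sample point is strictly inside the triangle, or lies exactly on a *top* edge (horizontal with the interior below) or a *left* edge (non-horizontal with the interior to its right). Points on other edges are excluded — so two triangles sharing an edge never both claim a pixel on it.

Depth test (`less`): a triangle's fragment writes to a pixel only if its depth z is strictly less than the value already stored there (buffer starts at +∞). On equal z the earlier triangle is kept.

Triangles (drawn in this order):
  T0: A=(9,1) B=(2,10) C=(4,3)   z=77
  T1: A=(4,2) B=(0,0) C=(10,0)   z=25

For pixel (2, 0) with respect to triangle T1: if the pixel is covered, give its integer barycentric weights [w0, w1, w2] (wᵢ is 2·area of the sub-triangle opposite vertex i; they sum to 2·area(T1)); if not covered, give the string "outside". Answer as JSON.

T0:
  2·area = 31
  edge (9, 1)→(2, 10): d=(-7,9) right/bottom  bias=-1
  edge (2, 10)→(4, 3): d=(2,-7) top-left  bias=+0
  edge (4, 3)→(9, 1): d=(5,-2) top-left  bias=+0
    (4,0)@(9, 1): e=[0,31,0] → ·  [on edge]
    (2,1)@(5, 3): e=[22,7,2] → █
    (3,1)@(7, 3): e=[4,21,6] → █
    (4,1)@(9, 3): e=[-14,35,10] → ·
    (2,2)@(5, 5): e=[8,11,12] → █
    (3,2)@(7, 5): e=[-10,25,16] → ·
    (1,3)@(3, 7): e=[12,1,18] → █
    (2,3)@(5, 7): e=[-6,15,22] → ·
    (1,4)@(3, 9): e=[-2,5,28] → ·
  covered (4 px):
    · · · · ·
    · · █ █ ·
    · · █ · ·
    · █ · · ·
    · · · · ·
T1:
  2·area = 20
  edge (4, 2)→(0, 0): d=(-4,-2) top-left  bias=+0
  edge (0, 0)→(10, 0): d=(10,0) top-left  bias=+0
  edge (10, 0)→(4, 2): d=(-6,2) right/bottom  bias=-1
    (1,0)@(3, 1): e=[2,10,8] → █
    (2,0)@(5, 1): e=[6,10,4] → █
    (3,0)@(7, 1): e=[10,10,0] → ·  [on edge]
    (0,1)@(1, 3): e=[-10,30,0] → ·  [on edge]
    (1,1)@(3, 3): e=[-6,30,-4] → ·
    (2,1)@(5, 3): e=[-2,30,-8] → ·
  covered (2 px):
    · █ █ · ·
    · · · · ·
    · · · · ·
    · · · · ·
    · · · · ·

Answer: [10,4,6]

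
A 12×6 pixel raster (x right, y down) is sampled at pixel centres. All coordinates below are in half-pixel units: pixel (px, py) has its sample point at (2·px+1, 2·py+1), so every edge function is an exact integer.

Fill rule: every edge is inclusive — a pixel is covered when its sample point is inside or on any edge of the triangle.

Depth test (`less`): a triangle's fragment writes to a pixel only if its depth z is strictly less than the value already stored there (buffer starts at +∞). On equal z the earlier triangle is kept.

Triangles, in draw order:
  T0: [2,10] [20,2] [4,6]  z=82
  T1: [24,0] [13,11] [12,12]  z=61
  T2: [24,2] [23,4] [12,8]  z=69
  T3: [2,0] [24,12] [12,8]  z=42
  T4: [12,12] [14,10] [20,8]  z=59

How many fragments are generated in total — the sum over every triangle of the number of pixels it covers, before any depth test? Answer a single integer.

T0:
  2·area = 56  (B↔C swapped to make it positive)
  edge (2, 10)→(4, 6): d=(2,-4) inclusive
  edge (4, 6)→(20, 2): d=(16,-4) inclusive
  edge (20, 2)→(2, 10): d=(-18,8) inclusive
    (8,1)@(17, 3): e=[46,4,6] → █
    (9,1)@(19, 3): e=[54,12,-10] → ·
    (4,2)@(9, 5): e=[18,4,34] → █
    (5,2)@(11, 5): e=[26,12,18] → █
    (6,2)@(13, 5): e=[34,20,2] → █
    (7,2)@(15, 5): e=[42,28,-14] → ·
    (8,2)@(17, 5): e=[50,36,-30] → ·
    (2,3)@(5, 7): e=[6,20,30] → █
    (3,3)@(7, 7): e=[14,28,14] → █
    (4,3)@(9, 7): e=[22,36,-2] → ·
    (5,3)@(11, 7): e=[30,44,-18] → ·
    (6,3)@(13, 7): e=[38,52,-34] → ·
  covered (7 px):
    · · · · · · · · · · · ·
    · · · · · · · · █ · · ·
    · · · · █ █ █ · · · · ·
    · · █ █ · · · · · · · ·
    · █ · · · · · · · · · ·
    · · · · · · · · · · · ·
T1:
  degenerate (2·area = 0) — covers nothing
T2:
  2·area = 18
  edge (24, 2)→(23, 4): d=(-1,2) inclusive
  edge (23, 4)→(12, 8): d=(-11,4) inclusive
  edge (12, 8)→(24, 2): d=(12,-6) inclusive
    (11,1)@(23, 3): e=[1,11,6] → █
    (9,2)@(19, 5): e=[7,5,6] → █
    (10,2)@(21, 5): e=[3,-3,18] → ·
    (11,2)@(23, 5): e=[-1,-11,30] → ·
    (9,3)@(19, 7): e=[5,-17,30] → ·
  covered (2 px):
    · · · · · · · · · · · ·
    · · · · · · · · · · · █
    · · · · · · · · · █ · ·
    · · · · · · · · · · · ·
    · · · · · · · · · · · ·
    · · · · · · · · · · · ·
T3:
  2·area = 56
  edge (2, 0)→(24, 12): d=(22,12) inclusive
  edge (24, 12)→(12, 8): d=(-12,-4) inclusive
  edge (12, 8)→(2, 0): d=(-10,-8) inclusive
    (3,1)@(7, 3): e=[6,40,10] → █
    (4,1)@(9, 3): e=[-18,48,26] → ·
    (1,2)@(3, 5): e=[98,0,-42] → ·  [on edge]
    (3,2)@(7, 5): e=[50,16,-10] → ·
    (4,2)@(9, 5): e=[26,24,6] → █
    (5,2)@(11, 5): e=[2,32,22] → █
    (6,2)@(13, 5): e=[-22,40,38] → ·
    (4,3)@(9, 7): e=[70,0,-14] → ·  [on edge]
    (5,3)@(11, 7): e=[46,8,2] → █
    (6,3)@(13, 7): e=[22,16,18] → █
    (7,3)@(15, 7): e=[-2,24,34] → ·
    (5,4)@(11, 9): e=[90,-16,-18] → ·
    (7,4)@(15, 9): e=[42,0,14] → █  [on edge]
    (10,5)@(21, 11): e=[14,0,42] → █  [on edge]
  covered (8 px):
    · · · · · · · · · · · ·
    · · · █ · · · · · · · ·
    · · · · █ █ · · · · · ·
    · · · · · █ █ · · · · ·
    · · · · · · · █ █ · · ·
    · · · · · · · · · · █ ·
T4:
  2·area = 8
  edge (12, 12)→(14, 10): d=(2,-2) inclusive
  edge (14, 10)→(20, 8): d=(6,-2) inclusive
  edge (20, 8)→(12, 12): d=(-8,4) inclusive
    (11,0)@(23, 1): e=[0,-36,44] → ·  [on edge]
    (10,1)@(21, 3): e=[0,-28,36] → ·  [on edge]
    (9,2)@(19, 5): e=[0,-20,28] → ·  [on edge]
    (8,3)@(17, 7): e=[0,-12,20] → ·  [on edge]
    (11,3)@(23, 7): e=[12,0,-4] → ·  [on edge]
    (7,4)@(15, 9): e=[0,-4,12] → ·  [on edge]
    (8,4)@(17, 9): e=[4,0,4] → █  [on edge]
    (9,4)@(19, 9): e=[8,4,-4] → ·
    (5,5)@(11, 11): e=[-4,0,12] → ·  [on edge]
    (6,5)@(13, 11): e=[0,4,4] → █  [on edge]
    (7,5)@(15, 11): e=[4,8,-4] → ·
    (8,5)@(17, 11): e=[8,12,-12] → ·
  covered (2 px):
    · · · · · · · · · · · ·
    · · · · · · · · · · · ·
    · · · · · · · · · · · ·
    · · · · · · · · · · · ·
    · · · · · · · · █ · · ·
    · · · · · · █ · · · · ·

Result: 19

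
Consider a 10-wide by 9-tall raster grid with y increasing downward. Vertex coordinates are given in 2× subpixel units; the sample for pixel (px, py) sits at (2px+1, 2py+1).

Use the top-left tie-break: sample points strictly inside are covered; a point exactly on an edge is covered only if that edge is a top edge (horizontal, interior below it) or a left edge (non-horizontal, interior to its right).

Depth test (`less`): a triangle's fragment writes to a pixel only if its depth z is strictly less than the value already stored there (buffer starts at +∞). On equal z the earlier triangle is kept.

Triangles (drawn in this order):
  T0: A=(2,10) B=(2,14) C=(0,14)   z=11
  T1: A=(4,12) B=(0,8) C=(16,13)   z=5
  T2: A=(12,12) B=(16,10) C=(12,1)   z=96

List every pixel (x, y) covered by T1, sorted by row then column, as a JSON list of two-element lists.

T0:
  2·area = 8
  edge (2, 10)→(2, 14): d=(0,4) right/bottom  bias=-1
  edge (2, 14)→(0, 14): d=(-2,0) right/bottom  bias=-1
  edge (0, 14)→(2, 10): d=(2,-4) top-left  bias=+0
    (0,6)@(1, 13): e=[4,2,2] → #
    (1,6)@(3, 13): e=[-4,2,10] → ·
    (0,7)@(1, 15): e=[4,-2,6] → ·
  covered (1 px):
    · · · · · · · · · ·
    · · · · · · · · · ·
    · · · · · · · · · ·
    · · · · · · · · · ·
    · · · · · · · · · ·
    · · · · · · · · · ·
    # · · · · · · · · ·
    · · · · · · · · · ·
    · · · · · · · · · ·
T1:
  2·area = 44
  edge (4, 12)→(0, 8): d=(-4,-4) top-left  bias=+0
  edge (0, 8)→(16, 13): d=(16,5) right/bottom  bias=-1
  edge (16, 13)→(4, 12): d=(-12,-1) top-left  bias=+0
    (0,4)@(1, 9): e=[0,11,33] → #  [on edge]
    (1,4)@(3, 9): e=[8,1,35] → #
    (2,4)@(5, 9): e=[16,-9,37] → ·
    (0,5)@(1, 11): e=[-8,43,9] → ·
    (1,5)@(3, 11): e=[0,33,11] → #  [on edge]
    (2,5)@(5, 11): e=[8,23,13] → #
    (3,5)@(7, 11): e=[16,13,15] → #
    (4,5)@(9, 11): e=[24,3,17] → #
    (5,5)@(11, 11): e=[32,-7,19] → ·
    (1,6)@(3, 13): e=[-8,65,-13] → ·
    (2,6)@(5, 13): e=[0,55,-11] → ·  [on edge]
    (3,6)@(7, 13): e=[8,45,-9] → ·
    (3,7)@(7, 15): e=[0,77,-33] → ·  [on edge]
    (4,8)@(9, 17): e=[0,99,-55] → ·  [on edge]
  covered (6 px):
    · · · · · · · · · ·
    · · · · · · · · · ·
    · · · · · · · · · ·
    · · · · · · · · · ·
    # # · · · · · · · ·
    · # # # # · · · · ·
    · · · · · · · · · ·
    · · · · · · · · · ·
    · · · · · · · · · ·
T2:
  2·area = 44  (B↔C swapped to make it positive)
  edge (12, 12)→(12, 1): d=(0,-11) top-left  bias=+0
  edge (12, 1)→(16, 10): d=(4,9) right/bottom  bias=-1
  edge (16, 10)→(12, 12): d=(-4,2) right/bottom  bias=-1
    (6,2)@(13, 5): e=[11,7,26] → #
    (7,2)@(15, 5): e=[33,-11,22] → ·
    (6,3)@(13, 7): e=[11,15,18] → #
    (7,3)@(15, 7): e=[33,-3,14] → ·
    (6,4)@(13, 9): e=[11,23,10] → #
    (7,4)@(15, 9): e=[33,5,6] → #
    (8,4)@(17, 9): e=[55,-13,2] → ·
    (6,5)@(13, 11): e=[11,31,2] → #
    (7,5)@(15, 11): e=[33,13,-2] → ·
    (6,6)@(13, 13): e=[11,39,-6] → ·
  covered (5 px):
    · · · · · · · · · ·
    · · · · · · · · · ·
    · · · · · · # · · ·
    · · · · · · # · · ·
    · · · · · · # # · ·
    · · · · · · # · · ·
    · · · · · · · · · ·
    · · · · · · · · · ·
    · · · · · · · · · ·

Result: [[0,4],[1,4],[1,5],[2,5],[3,5],[4,5]]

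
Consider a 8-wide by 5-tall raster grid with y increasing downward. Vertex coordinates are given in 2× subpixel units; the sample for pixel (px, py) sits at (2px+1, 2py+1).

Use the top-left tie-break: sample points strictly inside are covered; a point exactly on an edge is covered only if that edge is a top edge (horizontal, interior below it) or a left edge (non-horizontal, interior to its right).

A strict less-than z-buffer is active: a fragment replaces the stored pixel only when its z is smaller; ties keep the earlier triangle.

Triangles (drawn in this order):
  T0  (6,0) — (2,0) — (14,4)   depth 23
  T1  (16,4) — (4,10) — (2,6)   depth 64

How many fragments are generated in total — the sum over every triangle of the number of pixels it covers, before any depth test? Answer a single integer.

T0:
  2·area = 16  (B↔C swapped to make it positive)
  edge (6, 0)→(14, 4): d=(8,4) right/bottom  bias=-1
  edge (14, 4)→(2, 0): d=(-12,-4) top-left  bias=+0
  edge (2, 0)→(6, 0): d=(4,0) top-left  bias=+0
    (2,0)@(5, 1): e=[12,0,4] → █  [on edge]
    (3,0)@(7, 1): e=[4,8,4] → █
    (4,0)@(9, 1): e=[-4,16,4] → ·
    (2,1)@(5, 3): e=[28,-24,12] → ·
    (3,1)@(7, 3): e=[20,-16,12] → ·
    (5,1)@(11, 3): e=[4,0,12] → █  [on edge]
    (6,1)@(13, 3): e=[-4,8,12] → ·
    (5,2)@(11, 5): e=[20,-24,20] → ·
  covered (3 px):
    · · █ █ · · · ·
    · · · · · █ · ·
    · · · · · · · ·
    · · · · · · · ·
    · · · · · · · ·
T1:
  2·area = 60
  edge (16, 4)→(4, 10): d=(-12,6) right/bottom  bias=-1
  edge (4, 10)→(2, 6): d=(-2,-4) top-left  bias=+0
  edge (2, 6)→(16, 4): d=(14,-2) top-left  bias=+0
    (4,2)@(9, 5): e=[30,30,0] → █  [on edge]
    (5,2)@(11, 5): e=[18,38,4] → █
    (6,2)@(13, 5): e=[6,46,8] → █
    (7,2)@(15, 5): e=[-6,54,12] → ·
    (1,3)@(3, 7): e=[42,2,16] → █
    (2,3)@(5, 7): e=[30,10,20] → █
    (3,3)@(7, 7): e=[18,18,24] → █
    (5,3)@(11, 7): e=[-6,34,32] → ·
    (6,3)@(13, 7): e=[-18,42,36] → ·
    (1,4)@(3, 9): e=[18,-2,44] → ·
    (2,4)@(5, 9): e=[6,6,48] → █
    (3,4)@(7, 9): e=[-6,14,52] → ·
  covered (8 px):
    · · · · · · · ·
    · · · · · · · ·
    · · · · █ █ █ ·
    · █ █ █ █ · · ·
    · · █ · · · · ·

Answer: 11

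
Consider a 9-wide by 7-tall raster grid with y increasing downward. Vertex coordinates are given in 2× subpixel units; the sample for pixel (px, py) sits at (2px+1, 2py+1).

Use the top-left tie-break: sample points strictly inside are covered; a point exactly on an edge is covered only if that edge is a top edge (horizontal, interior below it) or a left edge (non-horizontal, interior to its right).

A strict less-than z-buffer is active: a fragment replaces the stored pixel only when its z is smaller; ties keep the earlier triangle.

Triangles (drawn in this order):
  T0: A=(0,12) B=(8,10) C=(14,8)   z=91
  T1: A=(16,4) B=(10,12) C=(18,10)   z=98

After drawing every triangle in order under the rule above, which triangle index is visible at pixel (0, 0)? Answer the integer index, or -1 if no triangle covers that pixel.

T0:
  2·area = 4  (B↔C swapped to make it positive)
  edge (0, 12)→(14, 8): d=(14,-4) top-left  bias=+0
  edge (14, 8)→(8, 10): d=(-6,2) right/bottom  bias=-1
  edge (8, 10)→(0, 12): d=(-8,2) right/bottom  bias=-1
    (8,3)@(17, 7): e=[-2,0,6] → ·  [on edge]
    (5,4)@(11, 9): e=[2,0,2] → ·  [on edge]
    (2,5)@(5, 11): e=[6,0,-2] → ·  [on edge]
  covered (0 px):
    · · · · · · · · ·
    · · · · · · · · ·
    · · · · · · · · ·
    · · · · · · · · ·
    · · · · · · · · ·
    · · · · · · · · ·
    · · · · · · · · ·
T1:
  2·area = 52  (B↔C swapped to make it positive)
  edge (16, 4)→(18, 10): d=(2,6) right/bottom  bias=-1
  edge (18, 10)→(10, 12): d=(-8,2) right/bottom  bias=-1
  edge (10, 12)→(16, 4): d=(6,-8) top-left  bias=+0
    (7,0)@(15, 1): e=[0,78,-26] → ·  [on edge]
    (7,3)@(15, 7): e=[12,30,10] → #
    (8,3)@(17, 7): e=[0,26,26] → ·  [on edge]
    (6,4)@(13, 9): e=[28,18,6] → #
    (8,4)@(17, 9): e=[4,10,38] → #
    (5,5)@(11, 11): e=[44,6,2] → #
    (7,5)@(15, 11): e=[20,-2,34] → ·
    (8,5)@(17, 11): e=[8,-6,50] → ·
    (5,6)@(11, 13): e=[48,-10,14] → ·
    (6,6)@(13, 13): e=[36,-14,30] → ·
  covered (6 px):
    · · · · · · · · ·
    · · · · · · · · ·
    · · · · · · · · ·
    · · · · · · · # ·
    · · · · · · # # #
    · · · · · # # · ·
    · · · · · · · · ·

Z-buffer (winner per pixel, '.' = empty):
  . . . . . . . . .
  . . . . . . . . .
  . . . . . . . . .
  . . . . . . . 1 .
  . . . . . . 1 1 1
  . . . . . 1 1 . .
  . . . . . . . . .

Result: -1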